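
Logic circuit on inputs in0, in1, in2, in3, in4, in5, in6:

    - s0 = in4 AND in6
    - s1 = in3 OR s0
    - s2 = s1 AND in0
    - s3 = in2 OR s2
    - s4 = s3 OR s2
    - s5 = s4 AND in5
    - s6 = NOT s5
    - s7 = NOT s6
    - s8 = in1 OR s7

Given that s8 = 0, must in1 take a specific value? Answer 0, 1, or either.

0

s8 = in1 OR s7 must be 0, so both in1 = 0 and s7 = 0.
s7 = NOT s6 must be 0, so s6 = 1.
s6 = NOT s5 must be 1, so s5 = 0.
Every assignment with s8 = 0 has in1 = 0; there are 43 such assignment(s).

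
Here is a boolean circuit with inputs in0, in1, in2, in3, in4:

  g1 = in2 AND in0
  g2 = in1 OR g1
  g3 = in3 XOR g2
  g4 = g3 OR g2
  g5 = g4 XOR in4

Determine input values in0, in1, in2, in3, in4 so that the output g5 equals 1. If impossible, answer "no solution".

in0=0 in1=1 in2=0 in3=0 in4=0

Check with in0=0 in1=1 in2=0 in3=0 in4=0:
g1 = in2 AND in0 = 0 AND 0 = 0
g2 = in1 OR g1 = 1 OR 0 = 1
g3 = in3 XOR g2 = 0 XOR 1 = 1
g4 = g3 OR g2 = 1 OR 1 = 1
g5 = g4 XOR in4 = 1 XOR 0 = 1
So g5 = 1 as required.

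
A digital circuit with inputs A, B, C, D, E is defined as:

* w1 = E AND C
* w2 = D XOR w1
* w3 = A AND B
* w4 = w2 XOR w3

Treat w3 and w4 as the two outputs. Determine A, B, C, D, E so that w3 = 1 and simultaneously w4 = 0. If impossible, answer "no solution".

Check with A=1, B=1, C=1, D=0, E=1:
w1 = E AND C = 1 AND 1 = 1
w2 = D XOR w1 = 0 XOR 1 = 1
w3 = A AND B = 1 AND 1 = 1
w4 = w2 XOR w3 = 1 XOR 1 = 0
So w3 = 1 and w4 = 0.

A=1, B=1, C=1, D=0, E=1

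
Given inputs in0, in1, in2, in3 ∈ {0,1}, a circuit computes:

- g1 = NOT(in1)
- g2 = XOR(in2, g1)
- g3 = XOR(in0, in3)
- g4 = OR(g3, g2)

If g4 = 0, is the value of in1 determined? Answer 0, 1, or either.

either

Both values of in1 occur among assignments with g4 = 0:
  in1=0: in0=0, in1=0, in2=1, in3=0
  in1=1: in0=0, in1=1, in2=0, in3=0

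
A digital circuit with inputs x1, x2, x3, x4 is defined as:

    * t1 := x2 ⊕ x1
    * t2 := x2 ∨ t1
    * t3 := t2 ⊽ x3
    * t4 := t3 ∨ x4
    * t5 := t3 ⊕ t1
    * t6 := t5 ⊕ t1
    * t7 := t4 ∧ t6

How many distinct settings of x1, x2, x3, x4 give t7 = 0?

t7 = t4 ∧ t6 must be 0, so at least one of t4, t6 is 0.
Enumerating the 16 input combinations, 14 give t7 = 0 and 2 give t7 = 1.

14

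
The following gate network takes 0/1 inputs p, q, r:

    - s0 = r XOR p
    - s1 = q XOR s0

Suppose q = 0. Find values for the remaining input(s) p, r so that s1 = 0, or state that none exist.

s1 = q XOR s0 must be 0, so q and s0 are equal.
Check with q = 0 and p=0, r=0:
s0 = r XOR p = 0 XOR 0 = 0
s1 = q XOR s0 = 0 XOR 0 = 0
So s1 = 0.

p=0 r=0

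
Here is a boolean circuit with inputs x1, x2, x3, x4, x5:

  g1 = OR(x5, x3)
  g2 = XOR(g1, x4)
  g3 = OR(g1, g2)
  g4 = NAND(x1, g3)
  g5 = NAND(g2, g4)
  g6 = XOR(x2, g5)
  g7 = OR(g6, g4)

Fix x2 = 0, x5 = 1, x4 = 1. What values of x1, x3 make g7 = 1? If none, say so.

g7 = OR(g6, g4) must be 1, so at least one of g6, g4 is 1.
Check with x2 = 0, x5 = 1, x4 = 1 and x1=0, x3=0:
g1 = OR(x5, x3) = OR(1, 0) = 1
g2 = XOR(g1, x4) = XOR(1, 1) = 0
g3 = OR(g1, g2) = OR(1, 0) = 1
g4 = NAND(x1, g3) = NAND(0, 1) = 1
g5 = NAND(g2, g4) = NAND(0, 1) = 1
g6 = XOR(x2, g5) = XOR(0, 1) = 1
g7 = OR(g6, g4) = OR(1, 1) = 1
So g7 = 1.

x1=0, x3=0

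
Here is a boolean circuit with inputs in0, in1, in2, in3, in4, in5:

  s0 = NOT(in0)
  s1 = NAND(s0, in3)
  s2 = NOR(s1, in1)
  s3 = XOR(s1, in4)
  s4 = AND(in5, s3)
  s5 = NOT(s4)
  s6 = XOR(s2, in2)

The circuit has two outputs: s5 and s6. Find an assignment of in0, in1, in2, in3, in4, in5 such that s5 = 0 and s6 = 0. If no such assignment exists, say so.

Check with in0=1, in1=1, in2=0, in3=1, in4=0, in5=1:
s0 = NOT(in0) = NOT 1 = 0
s1 = NAND(s0, in3) = NAND(0, 1) = 1
s2 = NOR(s1, in1) = NOR(1, 1) = 0
s3 = XOR(s1, in4) = XOR(1, 0) = 1
s4 = AND(in5, s3) = AND(1, 1) = 1
s5 = NOT(s4) = NOT 1 = 0
s6 = XOR(s2, in2) = XOR(0, 0) = 0
So s5 = 0 and s6 = 0.

in0=1, in1=1, in2=0, in3=1, in4=0, in5=1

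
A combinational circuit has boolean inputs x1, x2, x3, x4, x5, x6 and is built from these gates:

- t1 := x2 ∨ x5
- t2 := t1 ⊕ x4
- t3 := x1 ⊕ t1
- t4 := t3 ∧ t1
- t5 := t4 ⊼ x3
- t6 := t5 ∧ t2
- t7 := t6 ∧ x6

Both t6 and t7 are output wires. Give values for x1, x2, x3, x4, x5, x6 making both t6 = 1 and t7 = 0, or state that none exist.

Check with x1=1 x2=1 x3=0 x4=0 x5=1 x6=0:
t1 = x2 ∨ x5 = 1 ∨ 1 = 1
t2 = t1 ⊕ x4 = 1 ⊕ 0 = 1
t3 = x1 ⊕ t1 = 1 ⊕ 1 = 0
t4 = t3 ∧ t1 = 0 ∧ 1 = 0
t5 = t4 ⊼ x3 = 0 ⊼ 0 = 1
t6 = t5 ∧ t2 = 1 ∧ 1 = 1
t7 = t6 ∧ x6 = 1 ∧ 0 = 0
So t6 = 1 and t7 = 0.

x1=1 x2=1 x3=0 x4=0 x5=1 x6=0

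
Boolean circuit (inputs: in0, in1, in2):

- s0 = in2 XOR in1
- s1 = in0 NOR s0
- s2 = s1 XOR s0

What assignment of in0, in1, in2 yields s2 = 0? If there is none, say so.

in0=1 in1=1 in2=1

Check with in0=1 in1=1 in2=1:
s0 = in2 XOR in1 = 1 XOR 1 = 0
s1 = in0 NOR s0 = 1 NOR 0 = 0
s2 = s1 XOR s0 = 0 XOR 0 = 0
So s2 = 0 as required.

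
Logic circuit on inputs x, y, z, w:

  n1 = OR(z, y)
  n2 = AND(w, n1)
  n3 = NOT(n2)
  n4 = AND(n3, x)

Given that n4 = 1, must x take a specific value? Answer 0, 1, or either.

n4 = AND(n3, x) must be 1, so both n3 = 1 and x = 1.
Every assignment with n4 = 1 has x = 1; there are 5 such assignment(s).

1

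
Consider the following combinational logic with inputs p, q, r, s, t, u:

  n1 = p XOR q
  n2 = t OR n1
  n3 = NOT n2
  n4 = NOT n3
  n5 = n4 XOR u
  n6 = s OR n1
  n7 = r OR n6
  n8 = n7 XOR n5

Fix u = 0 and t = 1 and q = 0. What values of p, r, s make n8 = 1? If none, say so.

n8 = n7 XOR n5 must be 1, so n7 and n5 differ.
Check with u = 0 and t = 1 and q = 0 and p=0, r=0, s=0:
n1 = p XOR q = 0 XOR 0 = 0
n2 = t OR n1 = 1 OR 0 = 1
n3 = NOT n2 = NOT 1 = 0
n4 = NOT n3 = NOT 0 = 1
n5 = n4 XOR u = 1 XOR 0 = 1
n6 = s OR n1 = 0 OR 0 = 0
n7 = r OR n6 = 0 OR 0 = 0
n8 = n7 XOR n5 = 0 XOR 1 = 1
So n8 = 1.

p=0, r=0, s=0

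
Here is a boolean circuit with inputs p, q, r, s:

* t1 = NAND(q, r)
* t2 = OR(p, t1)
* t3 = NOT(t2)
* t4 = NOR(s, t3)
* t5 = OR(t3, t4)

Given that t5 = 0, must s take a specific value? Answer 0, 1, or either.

1

t5 = OR(t3, t4) must be 0, so both t3 = 0 and t4 = 0.
t3 = NOT(t2) must be 0, so t2 = 1.
t4 = NOR(s, t3) must be 0, so at least one of s, t3 is 1.
Every assignment with t5 = 0 has s = 1; there are 7 such assignment(s).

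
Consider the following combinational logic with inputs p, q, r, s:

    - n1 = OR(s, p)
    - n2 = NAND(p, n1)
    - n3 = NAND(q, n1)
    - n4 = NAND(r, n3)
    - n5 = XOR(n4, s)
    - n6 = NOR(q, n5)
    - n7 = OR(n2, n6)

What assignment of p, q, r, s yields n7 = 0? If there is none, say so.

p=1, q=0, r=0, s=0

Check with p=1, q=0, r=0, s=0:
n1 = OR(s, p) = OR(0, 1) = 1
n2 = NAND(p, n1) = NAND(1, 1) = 0
n3 = NAND(q, n1) = NAND(0, 1) = 1
n4 = NAND(r, n3) = NAND(0, 1) = 1
n5 = XOR(n4, s) = XOR(1, 0) = 1
n6 = NOR(q, n5) = NOR(0, 1) = 0
n7 = OR(n2, n6) = OR(0, 0) = 0
So n7 = 0 as required.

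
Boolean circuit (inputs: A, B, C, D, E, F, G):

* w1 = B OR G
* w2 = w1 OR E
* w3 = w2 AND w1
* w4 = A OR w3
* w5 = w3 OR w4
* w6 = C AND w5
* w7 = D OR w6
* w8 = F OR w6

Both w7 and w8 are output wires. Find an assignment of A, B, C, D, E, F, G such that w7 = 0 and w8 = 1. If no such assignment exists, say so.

A=0, B=1, C=0, D=0, E=0, F=1, G=1

Check with A=0, B=1, C=0, D=0, E=0, F=1, G=1:
w1 = B OR G = 1 OR 1 = 1
w2 = w1 OR E = 1 OR 0 = 1
w3 = w2 AND w1 = 1 AND 1 = 1
w4 = A OR w3 = 0 OR 1 = 1
w5 = w3 OR w4 = 1 OR 1 = 1
w6 = C AND w5 = 0 AND 1 = 0
w7 = D OR w6 = 0 OR 0 = 0
w8 = F OR w6 = 1 OR 0 = 1
So w7 = 0 and w8 = 1.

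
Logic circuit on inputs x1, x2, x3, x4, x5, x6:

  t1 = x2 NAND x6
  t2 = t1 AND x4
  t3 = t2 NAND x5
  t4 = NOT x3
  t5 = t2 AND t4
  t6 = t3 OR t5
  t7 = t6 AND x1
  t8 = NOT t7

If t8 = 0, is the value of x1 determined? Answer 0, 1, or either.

t8 = NOT t7 must be 0, so t7 = 1.
Every assignment with t8 = 0 has x1 = 1; there are 29 such assignment(s).

1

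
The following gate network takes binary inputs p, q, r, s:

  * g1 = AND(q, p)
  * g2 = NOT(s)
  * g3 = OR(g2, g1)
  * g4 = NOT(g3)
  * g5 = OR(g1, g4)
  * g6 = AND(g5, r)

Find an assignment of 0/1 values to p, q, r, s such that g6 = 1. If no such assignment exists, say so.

p=1, q=1, r=1, s=1

g6 = AND(g5, r) must be 1, so both g5 = 1 and r = 1.
g5 = OR(g1, g4) must be 1, so at least one of g1, g4 is 1.
Check with p=1, q=1, r=1, s=1:
g1 = AND(q, p) = AND(1, 1) = 1
g2 = NOT(s) = NOT 1 = 0
g3 = OR(g2, g1) = OR(0, 1) = 1
g4 = NOT(g3) = NOT 1 = 0
g5 = OR(g1, g4) = OR(1, 0) = 1
g6 = AND(g5, r) = AND(1, 1) = 1
So g6 = 1 as required.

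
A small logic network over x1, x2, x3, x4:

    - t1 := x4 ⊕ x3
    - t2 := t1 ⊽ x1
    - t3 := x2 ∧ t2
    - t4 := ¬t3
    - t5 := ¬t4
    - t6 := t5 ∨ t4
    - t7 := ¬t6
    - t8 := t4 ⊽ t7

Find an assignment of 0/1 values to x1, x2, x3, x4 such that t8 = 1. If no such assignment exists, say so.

x1=0, x2=1, x3=1, x4=1

t8 = t4 ⊽ t7 must be 1, so both t4 = 0 and t7 = 0.
Check with x1=0, x2=1, x3=1, x4=1:
t1 = x4 ⊕ x3 = 1 ⊕ 1 = 0
t2 = t1 ⊽ x1 = 0 ⊽ 0 = 1
t3 = x2 ∧ t2 = 1 ∧ 1 = 1
t4 = ¬t3 = ¬1 = 0
t5 = ¬t4 = ¬0 = 1
t6 = t5 ∨ t4 = 1 ∨ 0 = 1
t7 = ¬t6 = ¬1 = 0
t8 = t4 ⊽ t7 = 0 ⊽ 0 = 1
So t8 = 1 as required.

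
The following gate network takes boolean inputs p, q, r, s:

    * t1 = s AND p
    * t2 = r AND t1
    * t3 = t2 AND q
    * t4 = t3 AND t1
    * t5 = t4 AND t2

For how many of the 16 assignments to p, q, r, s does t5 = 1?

t5 = t4 AND t2 must be 1, so both t4 = 1 and t2 = 1.
Enumerating the 16 input combinations, 1 give t5 = 1 and 15 give t5 = 0.

1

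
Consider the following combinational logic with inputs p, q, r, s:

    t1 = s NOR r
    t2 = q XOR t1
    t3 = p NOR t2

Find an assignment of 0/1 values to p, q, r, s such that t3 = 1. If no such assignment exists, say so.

p=0, q=0, r=1, s=0

t3 = p NOR t2 must be 1, so both p = 0 and t2 = 0.
t2 = q XOR t1 must be 0, so q and t1 are equal.
Check with p=0, q=0, r=1, s=0:
t1 = s NOR r = 0 NOR 1 = 0
t2 = q XOR t1 = 0 XOR 0 = 0
t3 = p NOR t2 = 0 NOR 0 = 1
So t3 = 1 as required.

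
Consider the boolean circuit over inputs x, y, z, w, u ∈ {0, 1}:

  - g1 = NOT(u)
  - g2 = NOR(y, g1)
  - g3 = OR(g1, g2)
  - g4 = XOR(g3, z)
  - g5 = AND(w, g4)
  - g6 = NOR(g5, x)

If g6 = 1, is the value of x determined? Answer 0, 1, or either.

0

g6 = NOR(g5, x) must be 1, so both g5 = 0 and x = 0.
Every assignment with g6 = 1 has x = 0; there are 12 such assignment(s).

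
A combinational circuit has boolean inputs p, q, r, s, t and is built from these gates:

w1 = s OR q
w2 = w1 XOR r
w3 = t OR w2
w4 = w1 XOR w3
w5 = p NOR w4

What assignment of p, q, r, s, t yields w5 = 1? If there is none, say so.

Check with p=0, q=1, r=1, s=0, t=1:
w1 = s OR q = 0 OR 1 = 1
w2 = w1 XOR r = 1 XOR 1 = 0
w3 = t OR w2 = 1 OR 0 = 1
w4 = w1 XOR w3 = 1 XOR 1 = 0
w5 = p NOR w4 = 0 NOR 0 = 1
So w5 = 1 as required.

p=0, q=1, r=1, s=0, t=1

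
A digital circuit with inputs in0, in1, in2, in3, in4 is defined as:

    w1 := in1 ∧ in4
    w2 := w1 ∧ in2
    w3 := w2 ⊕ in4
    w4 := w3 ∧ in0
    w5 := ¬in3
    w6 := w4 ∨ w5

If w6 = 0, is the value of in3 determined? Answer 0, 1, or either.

1

w6 = w4 ∨ w5 must be 0, so both w4 = 0 and w5 = 0.
w4 = w3 ∧ in0 must be 0, so at least one of w3, in0 is 0.
Every assignment with w6 = 0 has in3 = 1; there are 13 such assignment(s).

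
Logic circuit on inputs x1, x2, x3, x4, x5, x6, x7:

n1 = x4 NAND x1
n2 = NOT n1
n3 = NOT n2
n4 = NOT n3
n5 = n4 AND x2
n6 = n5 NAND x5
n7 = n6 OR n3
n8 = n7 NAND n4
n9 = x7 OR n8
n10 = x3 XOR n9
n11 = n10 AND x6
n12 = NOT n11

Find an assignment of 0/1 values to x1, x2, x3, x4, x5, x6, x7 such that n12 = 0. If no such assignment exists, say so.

n12 = NOT n11 must be 0, so n11 = 1.
n11 = n10 AND x6 must be 1, so both n10 = 1 and x6 = 1.
Check with x1=0, x2=1, x3=0, x4=1, x5=1, x6=1, x7=1:
n1 = x4 NAND x1 = 1 NAND 0 = 1
n2 = NOT n1 = NOT 1 = 0
n3 = NOT n2 = NOT 0 = 1
n4 = NOT n3 = NOT 1 = 0
n5 = n4 AND x2 = 0 AND 1 = 0
n6 = n5 NAND x5 = 0 NAND 1 = 1
n7 = n6 OR n3 = 1 OR 1 = 1
n8 = n7 NAND n4 = 1 NAND 0 = 1
n9 = x7 OR n8 = 1 OR 1 = 1
n10 = x3 XOR n9 = 0 XOR 1 = 1
n11 = n10 AND x6 = 1 AND 1 = 1
n12 = NOT n11 = NOT 1 = 0
So n12 = 0 as required.

x1=0, x2=1, x3=0, x4=1, x5=1, x6=1, x7=1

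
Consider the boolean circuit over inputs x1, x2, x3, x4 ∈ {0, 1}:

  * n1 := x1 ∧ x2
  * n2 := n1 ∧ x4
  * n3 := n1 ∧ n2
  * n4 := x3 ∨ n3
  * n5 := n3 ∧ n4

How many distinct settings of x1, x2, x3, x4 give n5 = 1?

n5 = n3 ∧ n4 must be 1, so both n3 = 1 and n4 = 1.
Satisfying assignments:
  x1=1, x2=1, x3=0, x4=1
  x1=1, x2=1, x3=1, x4=1

2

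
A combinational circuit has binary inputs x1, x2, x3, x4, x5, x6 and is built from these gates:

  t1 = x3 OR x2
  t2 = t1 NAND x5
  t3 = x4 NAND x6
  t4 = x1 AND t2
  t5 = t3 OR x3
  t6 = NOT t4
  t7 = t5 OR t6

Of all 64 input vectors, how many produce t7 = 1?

61

t7 = t5 OR t6 must be 1, so at least one of t5, t6 is 1.
Enumerating the 64 input combinations, 61 give t7 = 1 and 3 give t7 = 0.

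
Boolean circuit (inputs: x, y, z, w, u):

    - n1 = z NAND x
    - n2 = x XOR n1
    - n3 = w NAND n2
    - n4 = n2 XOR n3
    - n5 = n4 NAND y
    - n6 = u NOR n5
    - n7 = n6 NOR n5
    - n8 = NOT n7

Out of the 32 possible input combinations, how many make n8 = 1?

27

n8 = NOT n7 must be 1, so n7 = 0.
n7 = n6 NOR n5 must be 0, so at least one of n6, n5 is 1.
Enumerating the 32 input combinations, 27 give n8 = 1 and 5 give n8 = 0.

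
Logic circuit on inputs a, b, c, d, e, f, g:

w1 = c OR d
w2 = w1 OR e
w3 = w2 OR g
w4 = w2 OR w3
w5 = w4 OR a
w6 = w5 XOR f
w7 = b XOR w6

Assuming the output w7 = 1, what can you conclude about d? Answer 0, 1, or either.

either

Both values of d occur among assignments with w7 = 1:
  d=0: a=0, b=0, c=0, d=0, e=0, f=0, g=1
  d=1: a=0, b=0, c=0, d=1, e=0, f=0, g=0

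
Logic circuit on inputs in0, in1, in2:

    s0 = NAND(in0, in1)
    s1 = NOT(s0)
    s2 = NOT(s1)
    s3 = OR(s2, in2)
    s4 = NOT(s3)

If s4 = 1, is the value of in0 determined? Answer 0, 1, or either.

s4 = NOT(s3) must be 1, so s3 = 0.
s3 = OR(s2, in2) must be 0, so both s2 = 0 and in2 = 0.
s2 = NOT(s1) must be 0, so s1 = 1.
Every assignment with s4 = 1 has in0 = 1; there are 1 such assignment(s).
  in0=1, in1=1, in2=0

1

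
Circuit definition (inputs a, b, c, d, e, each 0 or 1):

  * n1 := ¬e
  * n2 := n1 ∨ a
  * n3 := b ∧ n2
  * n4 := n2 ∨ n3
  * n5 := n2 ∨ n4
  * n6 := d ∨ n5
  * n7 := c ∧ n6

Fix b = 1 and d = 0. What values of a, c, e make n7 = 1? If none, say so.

a=1 c=1 e=1

Check with b = 1 and d = 0 and a=1, c=1, e=1:
n1 = ¬e = ¬1 = 0
n2 = n1 ∨ a = 0 ∨ 1 = 1
n3 = b ∧ n2 = 1 ∧ 1 = 1
n4 = n2 ∨ n3 = 1 ∨ 1 = 1
n5 = n2 ∨ n4 = 1 ∨ 1 = 1
n6 = d ∨ n5 = 0 ∨ 1 = 1
n7 = c ∧ n6 = 1 ∧ 1 = 1
So n7 = 1.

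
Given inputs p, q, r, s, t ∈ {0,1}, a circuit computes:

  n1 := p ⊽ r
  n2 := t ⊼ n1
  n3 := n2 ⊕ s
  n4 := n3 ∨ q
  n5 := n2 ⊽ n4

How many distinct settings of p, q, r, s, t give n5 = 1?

1

n5 = n2 ⊽ n4 must be 1, so both n2 = 0 and n4 = 0.
Enumerating the 32 input combinations, 1 give n5 = 1 and 31 give n5 = 0.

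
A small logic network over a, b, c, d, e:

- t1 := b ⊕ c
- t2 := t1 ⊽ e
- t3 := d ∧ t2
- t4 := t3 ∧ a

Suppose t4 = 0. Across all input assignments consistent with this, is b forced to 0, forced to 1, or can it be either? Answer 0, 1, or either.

Both values of b occur among assignments with t4 = 0:
  b=0: a=0, b=0, c=0, d=0, e=0
  b=1: a=0, b=1, c=0, d=0, e=0

either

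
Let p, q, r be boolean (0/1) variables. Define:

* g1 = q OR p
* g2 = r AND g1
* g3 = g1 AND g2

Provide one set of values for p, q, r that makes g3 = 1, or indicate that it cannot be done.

g3 = g1 AND g2 must be 1, so both g1 = 1 and g2 = 1.
g1 = q OR p must be 1, so at least one of q, p is 1.
g2 = r AND g1 must be 1, so both r = 1 and g1 = 1.
Check with p=1, q=1, r=1:
g1 = q OR p = 1 OR 1 = 1
g2 = r AND g1 = 1 AND 1 = 1
g3 = g1 AND g2 = 1 AND 1 = 1
So g3 = 1 as required.

p=1, q=1, r=1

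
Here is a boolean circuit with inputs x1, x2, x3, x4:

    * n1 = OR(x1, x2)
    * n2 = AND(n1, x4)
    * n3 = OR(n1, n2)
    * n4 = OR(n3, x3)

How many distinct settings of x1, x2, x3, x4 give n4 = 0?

2

n4 = OR(n3, x3) must be 0, so both n3 = 0 and x3 = 0.
Satisfying assignments:
  x1=0, x2=0, x3=0, x4=0
  x1=0, x2=0, x3=0, x4=1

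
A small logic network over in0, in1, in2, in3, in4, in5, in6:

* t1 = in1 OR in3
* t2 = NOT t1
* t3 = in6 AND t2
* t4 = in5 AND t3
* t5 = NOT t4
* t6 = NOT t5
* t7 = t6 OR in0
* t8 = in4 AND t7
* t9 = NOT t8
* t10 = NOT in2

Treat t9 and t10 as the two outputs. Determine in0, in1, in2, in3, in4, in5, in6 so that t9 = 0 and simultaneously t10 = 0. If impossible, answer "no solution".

Check with in0=1, in1=0, in2=1, in3=1, in4=1, in5=1, in6=1:
t1 = in1 OR in3 = 0 OR 1 = 1
t2 = NOT t1 = NOT 1 = 0
t3 = in6 AND t2 = 1 AND 0 = 0
t4 = in5 AND t3 = 1 AND 0 = 0
t5 = NOT t4 = NOT 0 = 1
t6 = NOT t5 = NOT 1 = 0
t7 = t6 OR in0 = 0 OR 1 = 1
t8 = in4 AND t7 = 1 AND 1 = 1
t9 = NOT t8 = NOT 1 = 0
t10 = NOT in2 = NOT 1 = 0
So t9 = 0 and t10 = 0.

in0=1, in1=0, in2=1, in3=1, in4=1, in5=1, in6=1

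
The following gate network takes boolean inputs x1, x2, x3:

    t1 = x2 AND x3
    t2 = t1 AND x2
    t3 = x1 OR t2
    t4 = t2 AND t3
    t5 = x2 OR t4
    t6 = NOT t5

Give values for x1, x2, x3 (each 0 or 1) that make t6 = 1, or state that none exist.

x1=0, x2=0, x3=1

t6 = NOT t5 must be 1, so t5 = 0.
t5 = x2 OR t4 must be 0, so both x2 = 0 and t4 = 0.
Check with x1=0, x2=0, x3=1:
t1 = x2 AND x3 = 0 AND 1 = 0
t2 = t1 AND x2 = 0 AND 0 = 0
t3 = x1 OR t2 = 0 OR 0 = 0
t4 = t2 AND t3 = 0 AND 0 = 0
t5 = x2 OR t4 = 0 OR 0 = 0
t6 = NOT t5 = NOT 0 = 1
So t6 = 1 as required.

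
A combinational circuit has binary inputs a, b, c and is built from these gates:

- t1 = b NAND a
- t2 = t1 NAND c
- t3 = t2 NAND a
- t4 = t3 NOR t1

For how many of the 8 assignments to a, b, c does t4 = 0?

t4 = t3 NOR t1 must be 0, so at least one of t3, t1 is 1.
Satisfying assignments:
  a=0, b=0, c=0
  a=0, b=0, c=1
  a=0, b=1, c=0
  a=0, b=1, c=1
  a=1, b=0, c=0
  a=1, b=0, c=1

6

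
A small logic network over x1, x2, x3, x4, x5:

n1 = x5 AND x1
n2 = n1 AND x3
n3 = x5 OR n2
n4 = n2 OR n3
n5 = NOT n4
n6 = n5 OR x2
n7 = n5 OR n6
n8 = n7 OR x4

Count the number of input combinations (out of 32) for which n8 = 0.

n8 = n7 OR x4 must be 0, so both n7 = 0 and x4 = 0.
n7 = n5 OR n6 must be 0, so both n5 = 0 and n6 = 0.
Satisfying assignments:
  x1=0, x2=0, x3=0, x4=0, x5=1
  x1=0, x2=0, x3=1, x4=0, x5=1
  x1=1, x2=0, x3=0, x4=0, x5=1
  x1=1, x2=0, x3=1, x4=0, x5=1

4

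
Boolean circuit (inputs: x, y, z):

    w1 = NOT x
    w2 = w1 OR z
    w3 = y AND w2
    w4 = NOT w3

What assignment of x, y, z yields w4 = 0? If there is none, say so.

w4 = NOT w3 must be 0, so w3 = 1.
w3 = y AND w2 must be 1, so both y = 1 and w2 = 1.
w2 = w1 OR z must be 1, so at least one of w1, z is 1.
Check with x=0, y=1, z=0:
w1 = NOT x = NOT 0 = 1
w2 = w1 OR z = 1 OR 0 = 1
w3 = y AND w2 = 1 AND 1 = 1
w4 = NOT w3 = NOT 1 = 0
So w4 = 0 as required.

x=0, y=1, z=0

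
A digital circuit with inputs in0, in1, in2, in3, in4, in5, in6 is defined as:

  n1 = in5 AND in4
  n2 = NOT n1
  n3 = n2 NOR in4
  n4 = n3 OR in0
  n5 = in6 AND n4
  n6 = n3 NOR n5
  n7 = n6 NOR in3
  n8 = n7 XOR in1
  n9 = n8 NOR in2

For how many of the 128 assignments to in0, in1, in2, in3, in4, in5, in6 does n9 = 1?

32

n9 = n8 NOR in2 must be 1, so both n8 = 0 and in2 = 0.
n8 = n7 XOR in1 must be 0, so n7 and in1 are equal.
Enumerating the 128 input combinations, 32 give n9 = 1 and 96 give n9 = 0.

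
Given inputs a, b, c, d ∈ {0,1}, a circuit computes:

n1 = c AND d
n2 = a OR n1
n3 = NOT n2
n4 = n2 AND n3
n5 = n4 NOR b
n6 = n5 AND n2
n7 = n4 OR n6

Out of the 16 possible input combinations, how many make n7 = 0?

n7 = n4 OR n6 must be 0, so both n4 = 0 and n6 = 0.
Enumerating the 16 input combinations, 11 give n7 = 0 and 5 give n7 = 1.

11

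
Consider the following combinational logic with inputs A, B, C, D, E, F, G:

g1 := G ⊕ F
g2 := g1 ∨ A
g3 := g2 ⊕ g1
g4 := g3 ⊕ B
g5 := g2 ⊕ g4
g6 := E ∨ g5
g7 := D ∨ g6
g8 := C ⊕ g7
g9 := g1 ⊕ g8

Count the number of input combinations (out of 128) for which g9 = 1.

64

g9 = g1 ⊕ g8 must be 1, so g1 and g8 differ.
Enumerating the 128 input combinations, 64 give g9 = 1 and 64 give g9 = 0.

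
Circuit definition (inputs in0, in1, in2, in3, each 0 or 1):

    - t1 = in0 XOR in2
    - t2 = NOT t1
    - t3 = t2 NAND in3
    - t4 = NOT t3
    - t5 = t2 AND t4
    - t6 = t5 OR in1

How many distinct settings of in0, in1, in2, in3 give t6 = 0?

t6 = t5 OR in1 must be 0, so both t5 = 0 and in1 = 0.
t5 = t2 AND t4 must be 0, so at least one of t2, t4 is 0.
Satisfying assignments:
  in0=0, in1=0, in2=0, in3=0
  in0=0, in1=0, in2=1, in3=0
  in0=0, in1=0, in2=1, in3=1
  in0=1, in1=0, in2=0, in3=0
  in0=1, in1=0, in2=0, in3=1
  in0=1, in1=0, in2=1, in3=0

6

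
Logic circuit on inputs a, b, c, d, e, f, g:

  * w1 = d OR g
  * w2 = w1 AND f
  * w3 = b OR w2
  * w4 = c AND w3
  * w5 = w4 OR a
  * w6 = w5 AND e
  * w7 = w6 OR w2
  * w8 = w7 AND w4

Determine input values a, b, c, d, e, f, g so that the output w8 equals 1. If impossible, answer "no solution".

a=0 b=1 c=1 d=0 e=1 f=0 g=0

w8 = w7 AND w4 must be 1, so both w7 = 1 and w4 = 1.
w7 = w6 OR w2 must be 1, so at least one of w6, w2 is 1.
Check with a=0 b=1 c=1 d=0 e=1 f=0 g=0:
w1 = d OR g = 0 OR 0 = 0
w2 = w1 AND f = 0 AND 0 = 0
w3 = b OR w2 = 1 OR 0 = 1
w4 = c AND w3 = 1 AND 1 = 1
w5 = w4 OR a = 1 OR 0 = 1
w6 = w5 AND e = 1 AND 1 = 1
w7 = w6 OR w2 = 1 OR 0 = 1
w8 = w7 AND w4 = 1 AND 1 = 1
So w8 = 1 as required.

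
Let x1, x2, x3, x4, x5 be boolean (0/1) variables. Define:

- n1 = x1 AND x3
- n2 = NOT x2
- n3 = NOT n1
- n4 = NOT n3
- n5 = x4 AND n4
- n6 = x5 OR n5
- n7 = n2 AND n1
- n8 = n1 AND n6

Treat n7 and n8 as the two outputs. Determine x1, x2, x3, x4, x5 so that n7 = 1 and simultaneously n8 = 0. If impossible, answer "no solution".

Check with x1=1 x2=0 x3=1 x4=0 x5=0:
n1 = x1 AND x3 = 1 AND 1 = 1
n2 = NOT x2 = NOT 0 = 1
n3 = NOT n1 = NOT 1 = 0
n4 = NOT n3 = NOT 0 = 1
n5 = x4 AND n4 = 0 AND 1 = 0
n6 = x5 OR n5 = 0 OR 0 = 0
n7 = n2 AND n1 = 1 AND 1 = 1
n8 = n1 AND n6 = 1 AND 0 = 0
So n7 = 1 and n8 = 0.

x1=1 x2=0 x3=1 x4=0 x5=0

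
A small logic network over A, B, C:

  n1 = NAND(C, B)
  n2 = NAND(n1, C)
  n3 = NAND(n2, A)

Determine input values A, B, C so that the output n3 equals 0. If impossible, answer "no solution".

A=1, B=1, C=0

n3 = NAND(n2, A) must be 0, so both n2 = 1 and A = 1.
Check with A=1, B=1, C=0:
n1 = NAND(C, B) = NAND(0, 1) = 1
n2 = NAND(n1, C) = NAND(1, 0) = 1
n3 = NAND(n2, A) = NAND(1, 1) = 0
So n3 = 0 as required.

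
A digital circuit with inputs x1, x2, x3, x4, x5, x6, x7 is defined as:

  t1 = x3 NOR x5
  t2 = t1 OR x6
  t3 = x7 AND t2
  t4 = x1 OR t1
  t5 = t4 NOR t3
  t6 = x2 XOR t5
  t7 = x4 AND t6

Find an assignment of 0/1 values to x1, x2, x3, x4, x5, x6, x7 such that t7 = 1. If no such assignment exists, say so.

Check with x1=1 x2=1 x3=1 x4=1 x5=0 x6=1 x7=1:
t1 = x3 NOR x5 = 1 NOR 0 = 0
t2 = t1 OR x6 = 0 OR 1 = 1
t3 = x7 AND t2 = 1 AND 1 = 1
t4 = x1 OR t1 = 1 OR 0 = 1
t5 = t4 NOR t3 = 1 NOR 1 = 0
t6 = x2 XOR t5 = 1 XOR 0 = 1
t7 = x4 AND t6 = 1 AND 1 = 1
So t7 = 1 as required.

x1=1 x2=1 x3=1 x4=1 x5=0 x6=1 x7=1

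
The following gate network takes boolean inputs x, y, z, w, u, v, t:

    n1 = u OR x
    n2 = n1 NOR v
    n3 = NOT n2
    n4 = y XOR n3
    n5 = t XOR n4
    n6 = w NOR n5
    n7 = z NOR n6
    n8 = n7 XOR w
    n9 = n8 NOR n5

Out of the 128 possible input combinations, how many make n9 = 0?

n9 = n8 NOR n5 must be 0, so at least one of n8, n5 is 1.
Enumerating the 128 input combinations, 80 give n9 = 0 and 48 give n9 = 1.

80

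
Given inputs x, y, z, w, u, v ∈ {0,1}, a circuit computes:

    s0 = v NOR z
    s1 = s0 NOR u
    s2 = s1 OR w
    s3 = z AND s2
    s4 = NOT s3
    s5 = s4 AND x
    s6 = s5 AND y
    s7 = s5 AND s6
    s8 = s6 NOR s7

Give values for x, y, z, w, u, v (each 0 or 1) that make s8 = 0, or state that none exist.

x=1, y=1, z=0, w=1, u=0, v=0

s8 = s6 NOR s7 must be 0, so at least one of s6, s7 is 1.
Check with x=1, y=1, z=0, w=1, u=0, v=0:
s0 = v NOR z = 0 NOR 0 = 1
s1 = s0 NOR u = 1 NOR 0 = 0
s2 = s1 OR w = 0 OR 1 = 1
s3 = z AND s2 = 0 AND 1 = 0
s4 = NOT s3 = NOT 0 = 1
s5 = s4 AND x = 1 AND 1 = 1
s6 = s5 AND y = 1 AND 1 = 1
s7 = s5 AND s6 = 1 AND 1 = 1
s8 = s6 NOR s7 = 1 NOR 1 = 0
So s8 = 0 as required.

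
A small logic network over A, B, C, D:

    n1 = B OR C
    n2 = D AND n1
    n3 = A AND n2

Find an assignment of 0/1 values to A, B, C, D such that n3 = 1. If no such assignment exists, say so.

n3 = A AND n2 must be 1, so both A = 1 and n2 = 1.
n2 = D AND n1 must be 1, so both D = 1 and n1 = 1.
n1 = B OR C must be 1, so at least one of B, C is 1.
Check with A=1, B=1, C=0, D=1:
n1 = B OR C = 1 OR 0 = 1
n2 = D AND n1 = 1 AND 1 = 1
n3 = A AND n2 = 1 AND 1 = 1
So n3 = 1 as required.

A=1, B=1, C=0, D=1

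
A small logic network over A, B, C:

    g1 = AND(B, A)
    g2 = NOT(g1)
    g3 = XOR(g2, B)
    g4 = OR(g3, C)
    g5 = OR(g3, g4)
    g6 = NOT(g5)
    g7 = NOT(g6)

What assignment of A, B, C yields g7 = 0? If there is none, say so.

g7 = NOT(g6) must be 0, so g6 = 1.
g6 = NOT(g5) must be 1, so g5 = 0.
Check with A=0 B=1 C=0:
g1 = AND(B, A) = AND(1, 0) = 0
g2 = NOT(g1) = NOT 0 = 1
g3 = XOR(g2, B) = XOR(1, 1) = 0
g4 = OR(g3, C) = OR(0, 0) = 0
g5 = OR(g3, g4) = OR(0, 0) = 0
g6 = NOT(g5) = NOT 0 = 1
g7 = NOT(g6) = NOT 1 = 0
So g7 = 0 as required.

A=0 B=1 C=0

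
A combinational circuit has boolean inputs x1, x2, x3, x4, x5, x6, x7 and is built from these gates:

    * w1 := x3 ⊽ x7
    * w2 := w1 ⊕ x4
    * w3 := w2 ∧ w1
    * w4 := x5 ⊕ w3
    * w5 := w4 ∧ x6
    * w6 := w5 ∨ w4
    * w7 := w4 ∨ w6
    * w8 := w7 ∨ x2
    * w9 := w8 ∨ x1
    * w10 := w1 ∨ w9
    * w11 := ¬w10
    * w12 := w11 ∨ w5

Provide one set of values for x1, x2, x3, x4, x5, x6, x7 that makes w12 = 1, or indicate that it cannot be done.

Check with x1=0, x2=0, x3=0, x4=1, x5=0, x6=0, x7=1:
w1 = x3 ⊽ x7 = 0 ⊽ 1 = 0
w2 = w1 ⊕ x4 = 0 ⊕ 1 = 1
w3 = w2 ∧ w1 = 1 ∧ 0 = 0
w4 = x5 ⊕ w3 = 0 ⊕ 0 = 0
w5 = w4 ∧ x6 = 0 ∧ 0 = 0
w6 = w5 ∨ w4 = 0 ∨ 0 = 0
w7 = w4 ∨ w6 = 0 ∨ 0 = 0
w8 = w7 ∨ x2 = 0 ∨ 0 = 0
w9 = w8 ∨ x1 = 0 ∨ 0 = 0
w10 = w1 ∨ w9 = 0 ∨ 0 = 0
w11 = ¬w10 = ¬0 = 1
w12 = w11 ∨ w5 = 1 ∨ 0 = 1
So w12 = 1 as required.

x1=0, x2=0, x3=0, x4=1, x5=0, x6=0, x7=1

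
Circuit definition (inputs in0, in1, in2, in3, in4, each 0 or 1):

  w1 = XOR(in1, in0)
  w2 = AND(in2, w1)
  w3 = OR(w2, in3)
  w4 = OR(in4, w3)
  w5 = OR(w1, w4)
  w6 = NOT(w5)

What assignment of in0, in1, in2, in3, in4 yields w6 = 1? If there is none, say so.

w6 = NOT(w5) must be 1, so w5 = 0.
Check with in0=1, in1=1, in2=0, in3=0, in4=0:
w1 = XOR(in1, in0) = XOR(1, 1) = 0
w2 = AND(in2, w1) = AND(0, 0) = 0
w3 = OR(w2, in3) = OR(0, 0) = 0
w4 = OR(in4, w3) = OR(0, 0) = 0
w5 = OR(w1, w4) = OR(0, 0) = 0
w6 = NOT(w5) = NOT 0 = 1
So w6 = 1 as required.

in0=1, in1=1, in2=0, in3=0, in4=0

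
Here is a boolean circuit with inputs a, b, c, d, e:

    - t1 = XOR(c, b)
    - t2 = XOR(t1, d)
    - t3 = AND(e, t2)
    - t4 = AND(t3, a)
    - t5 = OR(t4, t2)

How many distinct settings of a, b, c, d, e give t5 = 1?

16

t5 = OR(t4, t2) must be 1, so at least one of t4, t2 is 1.
Enumerating the 32 input combinations, 16 give t5 = 1 and 16 give t5 = 0.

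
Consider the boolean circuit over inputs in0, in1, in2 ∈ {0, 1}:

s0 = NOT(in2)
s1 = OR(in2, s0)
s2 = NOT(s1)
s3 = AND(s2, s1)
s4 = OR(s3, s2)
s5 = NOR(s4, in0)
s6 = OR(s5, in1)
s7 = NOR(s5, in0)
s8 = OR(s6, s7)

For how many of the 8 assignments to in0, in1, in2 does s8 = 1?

s8 = OR(s6, s7) must be 1, so at least one of s6, s7 is 1.
Enumerating the 8 input combinations, 6 give s8 = 1 and 2 give s8 = 0.

6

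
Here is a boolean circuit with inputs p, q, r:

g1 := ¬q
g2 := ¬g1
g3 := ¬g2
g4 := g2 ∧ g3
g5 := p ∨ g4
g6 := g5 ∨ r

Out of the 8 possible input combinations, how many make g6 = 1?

6

g6 = g5 ∨ r must be 1, so at least one of g5, r is 1.
Satisfying assignments:
  p=0, q=0, r=1
  p=0, q=1, r=1
  p=1, q=0, r=0
  p=1, q=0, r=1
  p=1, q=1, r=0
  p=1, q=1, r=1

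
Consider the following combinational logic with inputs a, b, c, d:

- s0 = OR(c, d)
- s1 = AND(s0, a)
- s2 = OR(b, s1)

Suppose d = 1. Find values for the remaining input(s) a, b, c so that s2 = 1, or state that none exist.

s2 = OR(b, s1) must be 1, so at least one of b, s1 is 1.
Check with d = 1 and a=1, b=0, c=1:
s0 = OR(c, d) = OR(1, 1) = 1
s1 = AND(s0, a) = AND(1, 1) = 1
s2 = OR(b, s1) = OR(0, 1) = 1
So s2 = 1.

a=1, b=0, c=1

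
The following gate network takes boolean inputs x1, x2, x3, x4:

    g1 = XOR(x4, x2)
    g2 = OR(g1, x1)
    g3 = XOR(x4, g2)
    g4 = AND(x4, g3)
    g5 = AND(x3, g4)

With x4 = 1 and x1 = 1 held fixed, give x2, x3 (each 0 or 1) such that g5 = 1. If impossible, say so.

With x4 = 1 and x1 = 1 fixed, none of the 4 settings of x2, x3 give g5 = 1.
For example, with x2=0, x3=1:
g1 = XOR(x4, x2) = XOR(1, 0) = 1
g2 = OR(g1, x1) = OR(1, 1) = 1
g3 = XOR(x4, g2) = XOR(1, 1) = 0
g4 = AND(x4, g3) = AND(1, 0) = 0
g5 = AND(x3, g4) = AND(1, 0) = 0
giving g5 = 0 ≠ 1.

no solution exists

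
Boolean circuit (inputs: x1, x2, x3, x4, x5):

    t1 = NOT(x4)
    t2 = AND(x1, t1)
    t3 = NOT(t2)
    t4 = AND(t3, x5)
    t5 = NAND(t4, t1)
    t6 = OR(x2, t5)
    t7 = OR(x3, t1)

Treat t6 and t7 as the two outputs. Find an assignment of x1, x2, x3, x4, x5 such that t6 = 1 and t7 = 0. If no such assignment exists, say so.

Check with x1=1, x2=1, x3=0, x4=1, x5=1:
t1 = NOT(x4) = NOT 1 = 0
t2 = AND(x1, t1) = AND(1, 0) = 0
t3 = NOT(t2) = NOT 0 = 1
t4 = AND(t3, x5) = AND(1, 1) = 1
t5 = NAND(t4, t1) = NAND(1, 0) = 1
t6 = OR(x2, t5) = OR(1, 1) = 1
t7 = OR(x3, t1) = OR(0, 0) = 0
So t6 = 1 and t7 = 0.

x1=1, x2=1, x3=0, x4=1, x5=1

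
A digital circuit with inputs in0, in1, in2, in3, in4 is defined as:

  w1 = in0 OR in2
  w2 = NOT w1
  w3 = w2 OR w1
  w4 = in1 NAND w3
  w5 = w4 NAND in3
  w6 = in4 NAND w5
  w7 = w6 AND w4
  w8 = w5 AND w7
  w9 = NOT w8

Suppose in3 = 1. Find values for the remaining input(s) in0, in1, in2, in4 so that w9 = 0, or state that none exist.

no solution exists

With in3 = 1 fixed, none of the 16 settings of in0, in1, in2, in4 give w9 = 0.
For example, with in0=0, in1=0, in2=1, in4=1:
w1 = in0 OR in2 = 0 OR 1 = 1
w2 = NOT w1 = NOT 1 = 0
w3 = w2 OR w1 = 0 OR 1 = 1
w4 = in1 NAND w3 = 0 NAND 1 = 1
w5 = w4 NAND in3 = 1 NAND 1 = 0
w6 = in4 NAND w5 = 1 NAND 0 = 1
w7 = w6 AND w4 = 1 AND 1 = 1
w8 = w5 AND w7 = 0 AND 1 = 0
w9 = NOT w8 = NOT 0 = 1
giving w9 = 1 ≠ 0.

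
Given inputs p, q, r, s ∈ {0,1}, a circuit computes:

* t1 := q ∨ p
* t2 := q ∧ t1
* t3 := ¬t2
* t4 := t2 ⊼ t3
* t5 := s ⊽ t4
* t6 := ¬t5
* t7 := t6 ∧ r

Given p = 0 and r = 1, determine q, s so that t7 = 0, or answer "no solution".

With p = 0 and r = 1 fixed, none of the 4 settings of q, s give t7 = 0.
For example, with q=0, s=1:
t1 = q ∨ p = 0 ∨ 0 = 0
t2 = q ∧ t1 = 0 ∧ 0 = 0
t3 = ¬t2 = ¬0 = 1
t4 = t2 ⊼ t3 = 0 ⊼ 1 = 1
t5 = s ⊽ t4 = 1 ⊽ 1 = 0
t6 = ¬t5 = ¬0 = 1
t7 = t6 ∧ r = 1 ∧ 1 = 1
giving t7 = 1 ≠ 0.

no solution exists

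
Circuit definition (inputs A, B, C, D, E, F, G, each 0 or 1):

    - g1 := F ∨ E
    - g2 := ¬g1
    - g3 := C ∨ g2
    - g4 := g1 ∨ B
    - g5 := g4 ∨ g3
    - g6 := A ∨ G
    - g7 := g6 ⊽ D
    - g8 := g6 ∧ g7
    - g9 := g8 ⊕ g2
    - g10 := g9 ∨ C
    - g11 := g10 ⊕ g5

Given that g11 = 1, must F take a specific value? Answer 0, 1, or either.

Both values of F occur among assignments with g11 = 1:
  F=0: A=0, B=0, C=0, D=0, E=1, F=0, G=0
  F=1: A=0, B=0, C=0, D=0, E=0, F=1, G=0

either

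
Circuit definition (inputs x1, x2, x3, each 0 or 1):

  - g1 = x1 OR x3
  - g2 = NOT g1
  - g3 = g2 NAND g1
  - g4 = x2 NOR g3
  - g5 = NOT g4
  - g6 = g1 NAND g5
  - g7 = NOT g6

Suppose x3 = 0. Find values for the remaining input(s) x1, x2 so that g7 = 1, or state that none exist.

x1=1, x2=1

g7 = NOT g6 must be 1, so g6 = 0.
g6 = g1 NAND g5 must be 0, so both g1 = 1 and g5 = 1.
Check with x3 = 0 and x1=1, x2=1:
g1 = x1 OR x3 = 1 OR 0 = 1
g2 = NOT g1 = NOT 1 = 0
g3 = g2 NAND g1 = 0 NAND 1 = 1
g4 = x2 NOR g3 = 1 NOR 1 = 0
g5 = NOT g4 = NOT 0 = 1
g6 = g1 NAND g5 = 1 NAND 1 = 0
g7 = NOT g6 = NOT 0 = 1
So g7 = 1.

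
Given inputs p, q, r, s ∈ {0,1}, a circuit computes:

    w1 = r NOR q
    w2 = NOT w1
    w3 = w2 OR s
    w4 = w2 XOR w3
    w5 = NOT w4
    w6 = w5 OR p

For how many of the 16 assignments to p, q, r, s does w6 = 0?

w6 = w5 OR p must be 0, so both w5 = 0 and p = 0.
Satisfying assignments:
  p=0, q=0, r=0, s=1

1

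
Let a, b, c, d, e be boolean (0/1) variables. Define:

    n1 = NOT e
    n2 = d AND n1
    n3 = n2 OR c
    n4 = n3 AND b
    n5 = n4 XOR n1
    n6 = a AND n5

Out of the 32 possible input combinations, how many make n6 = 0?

n6 = a AND n5 must be 0, so at least one of a, n5 is 0.
Enumerating the 32 input combinations, 25 give n6 = 0 and 7 give n6 = 1.

25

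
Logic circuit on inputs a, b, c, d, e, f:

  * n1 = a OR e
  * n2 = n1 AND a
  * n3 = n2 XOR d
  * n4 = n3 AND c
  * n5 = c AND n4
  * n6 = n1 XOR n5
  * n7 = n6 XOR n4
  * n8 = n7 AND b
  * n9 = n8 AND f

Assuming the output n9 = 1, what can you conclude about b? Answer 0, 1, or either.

1

n9 = n8 AND f must be 1, so both n8 = 1 and f = 1.
n8 = n7 AND b must be 1, so both n7 = 1 and b = 1.
Every assignment with n9 = 1 has b = 1; there are 12 such assignment(s).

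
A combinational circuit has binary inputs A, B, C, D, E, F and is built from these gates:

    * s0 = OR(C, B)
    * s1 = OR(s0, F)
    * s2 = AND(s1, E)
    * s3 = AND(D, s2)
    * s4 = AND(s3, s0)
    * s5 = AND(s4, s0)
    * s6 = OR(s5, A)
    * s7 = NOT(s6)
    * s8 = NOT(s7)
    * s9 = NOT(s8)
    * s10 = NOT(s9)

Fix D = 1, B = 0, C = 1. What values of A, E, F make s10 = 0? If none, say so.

Check with D = 1, B = 0, C = 1 and A=0, E=0, F=0:
s0 = OR(C, B) = OR(1, 0) = 1
s1 = OR(s0, F) = OR(1, 0) = 1
s2 = AND(s1, E) = AND(1, 0) = 0
s3 = AND(D, s2) = AND(1, 0) = 0
s4 = AND(s3, s0) = AND(0, 1) = 0
s5 = AND(s4, s0) = AND(0, 1) = 0
s6 = OR(s5, A) = OR(0, 0) = 0
s7 = NOT(s6) = NOT 0 = 1
s8 = NOT(s7) = NOT 1 = 0
s9 = NOT(s8) = NOT 0 = 1
s10 = NOT(s9) = NOT 1 = 0
So s10 = 0.

A=0 E=0 F=0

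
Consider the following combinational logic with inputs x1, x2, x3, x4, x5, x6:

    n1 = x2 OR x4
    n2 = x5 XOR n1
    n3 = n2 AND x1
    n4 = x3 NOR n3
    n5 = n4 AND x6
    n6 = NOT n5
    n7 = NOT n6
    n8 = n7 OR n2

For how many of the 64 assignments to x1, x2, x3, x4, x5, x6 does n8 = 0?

n8 = n7 OR n2 must be 0, so both n7 = 0 and n2 = 0.
n7 = NOT n6 must be 0, so n6 = 1.
Enumerating the 64 input combinations, 24 give n8 = 0 and 40 give n8 = 1.

24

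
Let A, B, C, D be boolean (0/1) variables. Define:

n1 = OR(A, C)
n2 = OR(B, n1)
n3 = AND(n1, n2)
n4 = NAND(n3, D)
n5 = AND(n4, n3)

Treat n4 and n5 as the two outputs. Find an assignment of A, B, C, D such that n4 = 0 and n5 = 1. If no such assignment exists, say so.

Across all 16 input combinations, none give both n4 = 0 and n5 = 1.

no solution exists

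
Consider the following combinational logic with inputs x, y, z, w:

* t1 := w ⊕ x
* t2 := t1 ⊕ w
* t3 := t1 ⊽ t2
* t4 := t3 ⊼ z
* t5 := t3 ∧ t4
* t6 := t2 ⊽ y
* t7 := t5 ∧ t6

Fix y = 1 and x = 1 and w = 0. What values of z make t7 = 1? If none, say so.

no solution exists

With y = 1 and x = 1 and w = 0 fixed, none of the 2 settings of z give t7 = 1.
For example, with z=1:
t1 = w ⊕ x = 0 ⊕ 1 = 1
t2 = t1 ⊕ w = 1 ⊕ 0 = 1
t3 = t1 ⊽ t2 = 1 ⊽ 1 = 0
t4 = t3 ⊼ z = 0 ⊼ 1 = 1
t5 = t3 ∧ t4 = 0 ∧ 1 = 0
t6 = t2 ⊽ y = 1 ⊽ 1 = 0
t7 = t5 ∧ t6 = 0 ∧ 0 = 0
giving t7 = 0 ≠ 1.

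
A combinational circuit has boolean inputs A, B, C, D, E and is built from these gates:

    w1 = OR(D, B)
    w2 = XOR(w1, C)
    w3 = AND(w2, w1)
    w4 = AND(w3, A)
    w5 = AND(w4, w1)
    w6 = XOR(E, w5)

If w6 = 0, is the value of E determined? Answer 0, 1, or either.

either

Both values of E occur among assignments with w6 = 0:
  E=0: A=0, B=0, C=0, D=0, E=0
  E=1: A=1, B=0, C=0, D=1, E=1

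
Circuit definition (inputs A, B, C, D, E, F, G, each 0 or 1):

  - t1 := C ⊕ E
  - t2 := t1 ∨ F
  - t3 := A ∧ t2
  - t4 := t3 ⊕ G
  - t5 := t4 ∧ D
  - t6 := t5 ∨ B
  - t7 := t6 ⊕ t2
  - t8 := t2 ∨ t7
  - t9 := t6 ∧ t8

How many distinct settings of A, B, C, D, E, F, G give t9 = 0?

48

t9 = t6 ∧ t8 must be 0, so at least one of t6, t8 is 0.
Enumerating the 128 input combinations, 48 give t9 = 0 and 80 give t9 = 1.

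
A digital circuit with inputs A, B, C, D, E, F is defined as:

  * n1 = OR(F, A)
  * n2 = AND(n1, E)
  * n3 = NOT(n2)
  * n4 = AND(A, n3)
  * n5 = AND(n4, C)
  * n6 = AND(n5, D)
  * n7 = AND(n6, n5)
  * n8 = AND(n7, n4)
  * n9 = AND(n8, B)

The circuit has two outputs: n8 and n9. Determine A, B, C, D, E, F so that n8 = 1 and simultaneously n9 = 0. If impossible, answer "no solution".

Check with A=1 B=0 C=1 D=1 E=0 F=1:
n1 = OR(F, A) = OR(1, 1) = 1
n2 = AND(n1, E) = AND(1, 0) = 0
n3 = NOT(n2) = NOT 0 = 1
n4 = AND(A, n3) = AND(1, 1) = 1
n5 = AND(n4, C) = AND(1, 1) = 1
n6 = AND(n5, D) = AND(1, 1) = 1
n7 = AND(n6, n5) = AND(1, 1) = 1
n8 = AND(n7, n4) = AND(1, 1) = 1
n9 = AND(n8, B) = AND(1, 0) = 0
So n8 = 1 and n9 = 0.

A=1 B=0 C=1 D=1 E=0 F=1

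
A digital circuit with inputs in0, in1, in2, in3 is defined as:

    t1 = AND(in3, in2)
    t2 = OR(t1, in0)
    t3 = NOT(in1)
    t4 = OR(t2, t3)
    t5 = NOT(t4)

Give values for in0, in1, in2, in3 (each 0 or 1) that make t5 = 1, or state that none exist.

t5 = NOT(t4) must be 1, so t4 = 0.
Check with in0=0, in1=1, in2=0, in3=1:
t1 = AND(in3, in2) = AND(1, 0) = 0
t2 = OR(t1, in0) = OR(0, 0) = 0
t3 = NOT(in1) = NOT 1 = 0
t4 = OR(t2, t3) = OR(0, 0) = 0
t5 = NOT(t4) = NOT 0 = 1
So t5 = 1 as required.

in0=0, in1=1, in2=0, in3=1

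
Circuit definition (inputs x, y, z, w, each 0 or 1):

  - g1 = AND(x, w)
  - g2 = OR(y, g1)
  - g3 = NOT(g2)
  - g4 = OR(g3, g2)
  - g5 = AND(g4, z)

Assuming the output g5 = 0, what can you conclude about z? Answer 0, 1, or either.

g5 = AND(g4, z) must be 0, so at least one of g4, z is 0.
Every assignment with g5 = 0 has z = 0; there are 8 such assignment(s).

0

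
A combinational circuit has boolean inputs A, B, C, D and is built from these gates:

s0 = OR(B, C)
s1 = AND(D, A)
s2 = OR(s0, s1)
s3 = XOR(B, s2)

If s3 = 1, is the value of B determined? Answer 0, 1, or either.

0

s3 = XOR(B, s2) must be 1, so B and s2 differ.
Every assignment with s3 = 1 has B = 0; there are 5 such assignment(s).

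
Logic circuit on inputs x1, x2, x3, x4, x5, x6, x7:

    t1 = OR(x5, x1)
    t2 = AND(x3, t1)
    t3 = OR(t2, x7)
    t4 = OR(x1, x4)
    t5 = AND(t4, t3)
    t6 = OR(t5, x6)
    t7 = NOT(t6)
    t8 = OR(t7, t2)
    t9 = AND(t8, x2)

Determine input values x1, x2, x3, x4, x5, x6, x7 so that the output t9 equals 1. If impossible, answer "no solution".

x1=1, x2=1, x3=1, x4=0, x5=1, x6=0, x7=0

t9 = AND(t8, x2) must be 1, so both t8 = 1 and x2 = 1.
t8 = OR(t7, t2) must be 1, so at least one of t7, t2 is 1.
Check with x1=1, x2=1, x3=1, x4=0, x5=1, x6=0, x7=0:
t1 = OR(x5, x1) = OR(1, 1) = 1
t2 = AND(x3, t1) = AND(1, 1) = 1
t3 = OR(t2, x7) = OR(1, 0) = 1
t4 = OR(x1, x4) = OR(1, 0) = 1
t5 = AND(t4, t3) = AND(1, 1) = 1
t6 = OR(t5, x6) = OR(1, 0) = 1
t7 = NOT(t6) = NOT 1 = 0
t8 = OR(t7, t2) = OR(0, 1) = 1
t9 = AND(t8, x2) = AND(1, 1) = 1
So t9 = 1 as required.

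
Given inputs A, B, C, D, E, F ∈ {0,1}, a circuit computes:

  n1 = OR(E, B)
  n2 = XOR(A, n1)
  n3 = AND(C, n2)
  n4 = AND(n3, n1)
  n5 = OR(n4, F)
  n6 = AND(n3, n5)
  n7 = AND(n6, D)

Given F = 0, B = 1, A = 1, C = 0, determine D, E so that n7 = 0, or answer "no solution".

D=1, E=1

Check with F = 0, B = 1, A = 1, C = 0 and D=1, E=1:
n1 = OR(E, B) = OR(1, 1) = 1
n2 = XOR(A, n1) = XOR(1, 1) = 0
n3 = AND(C, n2) = AND(0, 0) = 0
n4 = AND(n3, n1) = AND(0, 1) = 0
n5 = OR(n4, F) = OR(0, 0) = 0
n6 = AND(n3, n5) = AND(0, 0) = 0
n7 = AND(n6, D) = AND(0, 1) = 0
So n7 = 0.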